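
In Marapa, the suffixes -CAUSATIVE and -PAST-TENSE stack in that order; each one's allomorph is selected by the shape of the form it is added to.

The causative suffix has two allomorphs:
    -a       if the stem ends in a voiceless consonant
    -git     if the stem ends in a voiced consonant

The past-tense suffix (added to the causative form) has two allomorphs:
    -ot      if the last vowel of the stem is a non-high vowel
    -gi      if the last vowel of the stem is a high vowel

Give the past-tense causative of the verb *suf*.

*suf* — final consonant /f/ (voiceless) → -a → *sufa*.
The causative form *sufa*: last vowel = /a/, a non-high vowel → -ot → *sufaot*.

sufaot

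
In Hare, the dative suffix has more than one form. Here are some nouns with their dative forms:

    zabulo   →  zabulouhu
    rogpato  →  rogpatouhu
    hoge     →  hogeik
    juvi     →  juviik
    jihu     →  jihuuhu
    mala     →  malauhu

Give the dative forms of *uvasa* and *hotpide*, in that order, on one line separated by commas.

uvasauhu, hotpideik

The alternation tracks the last vowel of the stem — -ik when the last vowel of the stem is a front vowel (*hoge*, *juvi*); -uhu when the last vowel of the stem is a back vowel (*zabulo*, *rogpato*, *jihu*, *mala*).
The last vowel of *uvasa* is /a/, which is a back vowel, so the suffix is -uhu, giving *uvasauhu*.
*hotpide*: last vowel = /e/, a front vowel → -ik → *hotpideik*.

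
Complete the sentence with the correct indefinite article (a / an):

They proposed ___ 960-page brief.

The indefinite article is chosen by the initial *sound* of the following word, not its spelling.
The number *960* is spoken "nine hundred …", beginning with /naɪn/ — a consonant sound.
So the article is *a*: They proposed a 960-page brief.

a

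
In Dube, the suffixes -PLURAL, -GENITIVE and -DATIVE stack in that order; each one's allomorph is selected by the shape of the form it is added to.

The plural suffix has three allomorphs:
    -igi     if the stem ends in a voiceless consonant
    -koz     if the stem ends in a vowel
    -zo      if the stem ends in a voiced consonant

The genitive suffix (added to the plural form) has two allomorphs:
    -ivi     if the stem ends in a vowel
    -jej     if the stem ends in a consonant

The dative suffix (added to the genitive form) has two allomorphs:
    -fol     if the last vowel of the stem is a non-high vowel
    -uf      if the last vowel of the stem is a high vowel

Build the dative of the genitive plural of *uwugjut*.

uwugjutigiiviuf

*uwugjut*: final sound = /t/, a voiceless consonant → -igi → *uwugjutigi*.
Since the final sound of the plural form *uwugjutigi* is /i/ (a vowel), it takes -ivi, giving *uwugjutigiivi*.
The last vowel of the genitive form *uwugjutigiivi* is /i/, which is a high vowel, so the dative suffix is -uf, giving *uwugjutigiiviuf*.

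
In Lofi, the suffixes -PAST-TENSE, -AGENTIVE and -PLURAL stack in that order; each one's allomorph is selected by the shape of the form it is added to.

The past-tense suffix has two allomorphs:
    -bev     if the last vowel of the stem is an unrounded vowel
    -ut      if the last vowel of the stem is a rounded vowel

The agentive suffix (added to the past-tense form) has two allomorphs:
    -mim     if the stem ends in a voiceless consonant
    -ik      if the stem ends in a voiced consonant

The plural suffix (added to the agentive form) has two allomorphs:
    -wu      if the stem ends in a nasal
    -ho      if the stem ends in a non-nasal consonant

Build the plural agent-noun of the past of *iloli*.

ilolibevikho

Since the last vowel of *iloli* is /i/ (an unrounded vowel), it takes -bev, giving *ilolibev*.
The past-tense form *ilolibev* — final consonant /v/ (voiced) → -ik → *ilolibevik*.
Since the final consonant of the agentive form *ilolibevik* is /k/ (non-nasal), it takes -ho, giving *ilolibevikho*.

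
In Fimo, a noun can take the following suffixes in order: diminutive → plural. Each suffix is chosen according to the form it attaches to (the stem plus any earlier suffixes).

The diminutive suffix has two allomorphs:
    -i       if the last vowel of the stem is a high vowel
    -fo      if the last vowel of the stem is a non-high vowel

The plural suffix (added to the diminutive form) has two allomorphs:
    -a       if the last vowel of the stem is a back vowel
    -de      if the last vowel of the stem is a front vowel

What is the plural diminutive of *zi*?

ziide

Since the last vowel of *zi* is /i/ (a high vowel), it takes -i, giving *zii*.
The diminutive form *zii* — last vowel /i/ (a front vowel) → -de → *ziide*.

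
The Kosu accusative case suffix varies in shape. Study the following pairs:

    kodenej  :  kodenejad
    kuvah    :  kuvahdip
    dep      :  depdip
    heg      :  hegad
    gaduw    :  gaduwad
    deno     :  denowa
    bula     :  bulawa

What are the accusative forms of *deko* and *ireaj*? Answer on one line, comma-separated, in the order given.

dekowa, ireajad

Looking at the final sound of each stem: -dip when the stem ends in a voiceless consonant (*kuvah*, *dep*); -ad when the stem ends in a voiced consonant (*kodenej*, *heg*, *gaduw*); -wa when the stem ends in a vowel (*deno*, *bula*).
Since the final sound of *deko* is /o/ (a vowel), it takes -wa, giving *dekowa*.
*ireaj* — final sound /j/ (a voiced consonant) → -ad → *ireajad*.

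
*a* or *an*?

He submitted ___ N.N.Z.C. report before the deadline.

The indefinite article is chosen by the initial *sound* of the following word, not its spelling.
The initialism *N.N.Z.C.* is read letter by letter; the first letter, N, is pronounced /ɛn/, which begins with a vowel sound.
So the article is *an*: He submitted an N.N.Z.C. report before the deadline.

an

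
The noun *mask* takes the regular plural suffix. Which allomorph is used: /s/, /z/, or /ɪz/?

The stem *mask* ends in a voiceless non-sibilant consonant.
The plural suffix surfaces as /ɪz/ after sibilants, /s/ after other voiceless consonants, and /z/ after other voiced sounds.
So the plural -s on *mask* is pronounced /s/.

/s/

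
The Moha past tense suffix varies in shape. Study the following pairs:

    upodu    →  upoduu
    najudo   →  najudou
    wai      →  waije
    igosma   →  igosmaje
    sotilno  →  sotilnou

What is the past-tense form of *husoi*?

husoije

Looking at the last vowel of each stem: -u when the last vowel of the stem is a rounded vowel (*upodu*, *najudo*, *sotilno*); -je when the last vowel of the stem is an unrounded vowel (*wai*, *igosma*).
The last vowel of *husoi* is /i/, which is an unrounded vowel, so the suffix is -je, giving *husoije*.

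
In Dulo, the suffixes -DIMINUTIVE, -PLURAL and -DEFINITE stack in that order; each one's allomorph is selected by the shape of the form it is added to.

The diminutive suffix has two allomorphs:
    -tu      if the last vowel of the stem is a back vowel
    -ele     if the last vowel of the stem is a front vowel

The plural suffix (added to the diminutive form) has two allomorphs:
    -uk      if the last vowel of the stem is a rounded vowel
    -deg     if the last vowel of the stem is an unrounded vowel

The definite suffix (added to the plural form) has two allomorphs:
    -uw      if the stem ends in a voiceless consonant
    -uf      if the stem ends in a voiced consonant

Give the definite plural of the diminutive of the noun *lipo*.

Since the last vowel of *lipo* is /o/ (a back vowel), it takes -tu, giving *lipotu*.
Since the last vowel of the diminutive form *lipotu* is /u/ (a rounded vowel), it takes -uk, giving *lipotuuk*.
The plural form *lipotuuk* — final consonant /k/ (voiceless) → -uw → *lipotuukuw*.

lipotuukuw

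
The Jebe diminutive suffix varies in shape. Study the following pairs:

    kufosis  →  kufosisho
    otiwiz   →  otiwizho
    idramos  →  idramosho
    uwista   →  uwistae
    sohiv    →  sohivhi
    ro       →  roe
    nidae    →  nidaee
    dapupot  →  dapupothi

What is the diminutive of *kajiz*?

The suffix is conditioned by the final sound: -ho when the stem ends in a sibilant (*kufosis*, *otiwiz*, *idramos*); -hi when the stem ends in a non-sibilant consonant (*sohiv*, *dapupot*); -e when the stem ends in a vowel (*uwista*, *ro*, *nidae*).
Since the final sound of *kajiz* is /z/ (a sibilant), it takes -ho, giving *kajizho*.

kajizho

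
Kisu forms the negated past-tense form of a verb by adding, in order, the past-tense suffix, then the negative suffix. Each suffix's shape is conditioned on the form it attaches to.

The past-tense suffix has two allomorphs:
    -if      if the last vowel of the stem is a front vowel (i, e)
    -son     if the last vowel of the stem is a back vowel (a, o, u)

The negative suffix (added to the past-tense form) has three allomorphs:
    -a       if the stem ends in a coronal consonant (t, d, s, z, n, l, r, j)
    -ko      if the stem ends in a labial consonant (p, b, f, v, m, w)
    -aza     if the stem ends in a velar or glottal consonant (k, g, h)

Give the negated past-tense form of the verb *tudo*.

Since the last vowel of *tudo* is /o/ (a back vowel), it takes -son, giving *tudoson*.
The final consonant of the past-tense form *tudoson* is /n/, which is coronal, so the negative suffix is -a, giving *tudosona*.

tudosona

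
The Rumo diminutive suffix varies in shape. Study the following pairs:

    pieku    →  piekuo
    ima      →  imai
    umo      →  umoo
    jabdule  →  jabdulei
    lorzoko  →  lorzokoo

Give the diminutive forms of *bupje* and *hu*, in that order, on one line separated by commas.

bupjei, huo

The pattern is rounding harmony: -o when the last vowel of the stem is a rounded vowel (*pieku*, *umo*, *lorzoko*); -i when the last vowel of the stem is an unrounded vowel (*ima*, *jabdule*).
The last vowel of *bupje* is /e/, which is an unrounded vowel, so the suffix is -i, giving *bupjei*.
*hu*: last vowel = /u/, a rounded vowel → -o → *huo*.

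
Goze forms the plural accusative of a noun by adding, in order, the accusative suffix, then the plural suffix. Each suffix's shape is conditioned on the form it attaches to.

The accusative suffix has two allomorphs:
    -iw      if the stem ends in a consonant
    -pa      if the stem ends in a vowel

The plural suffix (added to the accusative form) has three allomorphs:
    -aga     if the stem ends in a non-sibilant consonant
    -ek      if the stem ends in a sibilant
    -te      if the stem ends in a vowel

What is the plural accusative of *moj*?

mojiwaga

Since the final sound of *moj* is /j/ (a consonant), it takes -iw, giving *mojiw*.
The final sound of the accusative form *mojiw* is /w/, which is a non-sibilant consonant, so the plural suffix is -aga, giving *mojiwaga*.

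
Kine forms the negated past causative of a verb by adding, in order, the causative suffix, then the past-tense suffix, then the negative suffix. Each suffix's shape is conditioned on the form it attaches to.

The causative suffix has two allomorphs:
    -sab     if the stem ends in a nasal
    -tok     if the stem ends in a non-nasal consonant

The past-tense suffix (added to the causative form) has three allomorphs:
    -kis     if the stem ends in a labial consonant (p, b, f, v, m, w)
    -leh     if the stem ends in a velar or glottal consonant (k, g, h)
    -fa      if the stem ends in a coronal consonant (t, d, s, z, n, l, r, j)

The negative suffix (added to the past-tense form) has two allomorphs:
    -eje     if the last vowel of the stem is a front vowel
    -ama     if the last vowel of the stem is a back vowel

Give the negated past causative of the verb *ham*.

hamsabkiseje

*ham* — final consonant /m/ (a nasal) → -sab → *hamsab*.
Since the final consonant of the causative form *hamsab* is /b/ (labial), it takes -kis, giving *hamsabkis*.
The past-tense form *hamsabkis*: last vowel = /i/, a front vowel → -eje → *hamsabkiseje*.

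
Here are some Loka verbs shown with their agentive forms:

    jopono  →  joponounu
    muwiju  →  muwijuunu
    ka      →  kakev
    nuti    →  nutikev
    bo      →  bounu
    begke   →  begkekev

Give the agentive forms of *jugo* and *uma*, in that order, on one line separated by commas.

jugounu, umakev

The suffix is conditioned by the last vowel: -unu when the last vowel of the stem is a rounded vowel (*jopono*, *muwiju*, *bo*); -kev when the last vowel of the stem is an unrounded vowel (*ka*, *nuti*, *begke*).
*jugo* — last vowel /o/ (a rounded vowel) → -unu → *jugounu*.
*uma* — last vowel /a/ (an unrounded vowel) → -kev → *umakev*.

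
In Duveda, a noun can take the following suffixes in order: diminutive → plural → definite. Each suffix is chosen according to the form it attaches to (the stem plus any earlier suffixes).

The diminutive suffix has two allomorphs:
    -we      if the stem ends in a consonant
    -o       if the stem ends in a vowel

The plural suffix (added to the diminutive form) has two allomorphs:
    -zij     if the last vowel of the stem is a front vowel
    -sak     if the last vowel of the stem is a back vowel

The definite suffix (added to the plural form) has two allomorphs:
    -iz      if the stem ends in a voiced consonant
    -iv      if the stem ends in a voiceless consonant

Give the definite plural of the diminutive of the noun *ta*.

taosakiv

Since the final sound of *ta* is /a/ (a vowel), it takes -o, giving *tao*.
The last vowel of the diminutive form *tao* is /o/, which is a back vowel, so the plural suffix is -sak, giving *taosak*.
The plural form *taosak* — final consonant /k/ (voiceless) → -iv → *taosakiv*.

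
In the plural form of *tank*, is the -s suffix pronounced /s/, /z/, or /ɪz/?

/s/

The stem *tank* ends in a voiceless non-sibilant consonant.
The plural suffix surfaces as /ɪz/ after sibilants, /s/ after other voiceless consonants, and /z/ after other voiced sounds.
So the plural -s on *tank* is pronounced /s/.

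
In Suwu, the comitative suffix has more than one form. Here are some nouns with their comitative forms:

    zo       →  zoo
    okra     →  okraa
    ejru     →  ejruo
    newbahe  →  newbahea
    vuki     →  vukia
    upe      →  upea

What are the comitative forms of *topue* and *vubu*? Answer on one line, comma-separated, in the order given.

The suffix is conditioned by the last vowel: -o when the last vowel of the stem is a rounded vowel (*zo*, *ejru*); -a when the last vowel of the stem is an unrounded vowel (*okra*, *newbahe*, *vuki*, *upe*).
The last vowel of *topue* is /e/, which is an unrounded vowel, so the suffix is -a, giving *topuea*.
The last vowel of *vubu* is /u/, which is a rounded vowel, so the suffix is -o, giving *vubuo*.

topuea, vubuo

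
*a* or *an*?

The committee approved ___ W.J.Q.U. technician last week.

The indefinite article is chosen by the initial *sound* of the following word, not its spelling.
The initialism *W.J.Q.U.* is read letter by letter; the first letter, W, is pronounced /ˈdʌbəl.juː/, which begins with a consonant sound.
So the article is *a*: The committee approved a W.J.Q.U. technician last week.

a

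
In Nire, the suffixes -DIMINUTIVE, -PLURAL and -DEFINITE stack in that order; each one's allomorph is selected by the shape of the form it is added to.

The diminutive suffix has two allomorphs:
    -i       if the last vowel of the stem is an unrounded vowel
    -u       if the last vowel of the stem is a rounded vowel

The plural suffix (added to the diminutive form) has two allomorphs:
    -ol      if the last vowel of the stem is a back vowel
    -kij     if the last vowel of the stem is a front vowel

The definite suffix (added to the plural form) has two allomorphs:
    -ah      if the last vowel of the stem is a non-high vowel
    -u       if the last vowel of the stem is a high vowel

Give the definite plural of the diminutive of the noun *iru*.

*iru*: last vowel = /u/, a rounded vowel → -u → *iruu*.
The diminutive form *iruu*: last vowel = /u/, a back vowel → -ol → *iruuol*.
The plural form *iruuol* — last vowel /o/ (a non-high vowel) → -ah → *iruuolah*.

iruuolah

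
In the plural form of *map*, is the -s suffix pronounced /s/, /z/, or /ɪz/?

The stem *map* ends in a voiceless non-sibilant consonant.
The plural suffix surfaces as /ɪz/ after sibilants, /s/ after other voiceless consonants, and /z/ after other voiced sounds.
So the plural -s on *map* is pronounced /s/.

/s/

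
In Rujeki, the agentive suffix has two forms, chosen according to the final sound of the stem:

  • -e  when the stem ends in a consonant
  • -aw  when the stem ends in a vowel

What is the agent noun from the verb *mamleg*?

Since the final sound of *mamleg* is /g/ (a consonant), it takes -e, giving *mamlege*.

mamlege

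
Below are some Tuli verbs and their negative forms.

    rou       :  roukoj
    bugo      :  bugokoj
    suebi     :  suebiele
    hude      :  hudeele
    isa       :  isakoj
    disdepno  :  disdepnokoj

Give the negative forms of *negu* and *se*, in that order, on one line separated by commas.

Looking at the last vowel of each stem: -ele when the last vowel of the stem is a front vowel (*suebi*, *hude*); -koj when the last vowel of the stem is a back vowel (*rou*, *bugo*, *isa*, *disdepno*).
Since the last vowel of *negu* is /u/ (a back vowel), it takes -koj, giving *negukoj*.
*se*: last vowel = /e/, a front vowel → -ele → *seele*.

negukoj, seele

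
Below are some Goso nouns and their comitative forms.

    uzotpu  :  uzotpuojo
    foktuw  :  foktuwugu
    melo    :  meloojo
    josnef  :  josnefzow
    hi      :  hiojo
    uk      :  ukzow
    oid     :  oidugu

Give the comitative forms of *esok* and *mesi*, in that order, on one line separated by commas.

esokzow, mesiojo

The pattern is voicing of the final sound: -zow when the stem ends in a voiceless consonant (*josnef*, *uk*); -ugu when the stem ends in a voiced consonant (*foktuw*, *oid*); -ojo when the stem ends in a vowel (*uzotpu*, *melo*, *hi*).
*esok* — final sound /k/ (a voiceless consonant) → -zow → *esokzow*.
*mesi* — final sound /i/ (a vowel) → -ojo → *mesiojo*.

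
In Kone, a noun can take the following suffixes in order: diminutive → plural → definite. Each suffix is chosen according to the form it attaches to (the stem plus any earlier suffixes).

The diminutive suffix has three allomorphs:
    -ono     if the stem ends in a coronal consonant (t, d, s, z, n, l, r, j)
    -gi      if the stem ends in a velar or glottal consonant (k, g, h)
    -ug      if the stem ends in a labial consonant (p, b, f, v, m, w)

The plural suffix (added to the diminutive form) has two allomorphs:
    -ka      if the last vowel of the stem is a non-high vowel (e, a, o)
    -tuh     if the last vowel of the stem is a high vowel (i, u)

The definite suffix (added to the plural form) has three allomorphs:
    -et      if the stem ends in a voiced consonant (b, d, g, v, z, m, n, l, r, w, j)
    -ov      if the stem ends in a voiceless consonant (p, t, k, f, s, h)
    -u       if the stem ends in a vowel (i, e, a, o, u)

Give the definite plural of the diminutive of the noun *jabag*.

jabaggituhov

Since the final consonant of *jabag* is /g/ (velar/glottal), it takes -gi, giving *jabaggi*.
Since the last vowel of the diminutive form *jabaggi* is /i/ (a high vowel), it takes -tuh, giving *jabaggituh*.
Since the final sound of the plural form *jabaggituh* is /h/ (a voiceless consonant), it takes -ov, giving *jabaggituhov*.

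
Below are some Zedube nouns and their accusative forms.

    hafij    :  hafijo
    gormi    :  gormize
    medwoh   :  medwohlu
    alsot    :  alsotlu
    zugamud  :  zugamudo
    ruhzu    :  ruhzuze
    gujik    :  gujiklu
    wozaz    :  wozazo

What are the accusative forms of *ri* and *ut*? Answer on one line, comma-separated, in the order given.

The alternation tracks the final sound of the stem — -lu when the stem ends in a voiceless consonant (*medwoh*, *alsot*, *gujik*); -o when the stem ends in a voiced consonant (*hafij*, *zugamud*, *wozaz*); -ze when the stem ends in a vowel (*gormi*, *ruhzu*).
The final sound of *ri* is /i/, which is a vowel, so the suffix is -ze, giving *rize*.
*ut* — final sound /t/ (a voiceless consonant) → -lu → *utlu*.

rize, utlu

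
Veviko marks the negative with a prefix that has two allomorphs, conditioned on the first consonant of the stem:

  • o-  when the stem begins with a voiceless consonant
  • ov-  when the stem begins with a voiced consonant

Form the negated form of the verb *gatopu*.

ovgatopu

Since the first consonant of *gatopu* is /g/ (voiced), it takes ov-, giving *ovgatopu*.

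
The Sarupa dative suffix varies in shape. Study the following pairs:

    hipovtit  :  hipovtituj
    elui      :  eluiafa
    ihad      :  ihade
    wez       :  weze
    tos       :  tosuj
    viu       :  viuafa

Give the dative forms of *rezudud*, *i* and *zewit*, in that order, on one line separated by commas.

The pattern is voicing of the final sound: -uj when the stem ends in a voiceless consonant (*hipovtit*, *tos*); -e when the stem ends in a voiced consonant (*ihad*, *wez*); -afa when the stem ends in a vowel (*elui*, *viu*).
*rezudud*: final sound = /d/, a voiced consonant → -e → *rezudude*.
The final sound of *i* is /i/, which is a vowel, so the suffix is -afa, giving *iafa*.
*zewit*: final sound = /t/, a voiceless consonant → -uj → *zewituj*.

rezudude, iafa, zewituj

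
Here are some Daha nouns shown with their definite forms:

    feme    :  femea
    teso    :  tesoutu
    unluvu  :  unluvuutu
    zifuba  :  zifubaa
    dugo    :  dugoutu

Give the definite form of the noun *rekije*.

The pattern is rounding harmony: -utu when the last vowel of the stem is a rounded vowel (*teso*, *unluvu*, *dugo*); -a when the last vowel of the stem is an unrounded vowel (*feme*, *zifuba*).
The last vowel of *rekije* is /e/, which is an unrounded vowel, so the suffix is -a, giving *rekijea*.

rekijea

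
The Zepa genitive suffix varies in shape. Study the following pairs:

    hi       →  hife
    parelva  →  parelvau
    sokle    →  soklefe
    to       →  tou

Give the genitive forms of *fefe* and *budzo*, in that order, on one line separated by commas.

Looking at the last vowel of each stem: -fe when the last vowel of the stem is a front vowel (*hi*, *sokle*); -u when the last vowel of the stem is a back vowel (*parelva*, *to*).
*fefe*: last vowel = /e/, a front vowel → -fe → *fefefe*.
The last vowel of *budzo* is /o/, which is a back vowel, so the suffix is -u, giving *budzou*.

fefefe, budzou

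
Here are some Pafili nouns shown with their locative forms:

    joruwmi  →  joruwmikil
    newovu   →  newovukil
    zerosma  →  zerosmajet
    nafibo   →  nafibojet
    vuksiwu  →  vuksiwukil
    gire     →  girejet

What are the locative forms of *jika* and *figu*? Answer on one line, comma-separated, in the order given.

The suffix is conditioned by the last vowel: -kil when the last vowel of the stem is a high vowel (*joruwmi*, *newovu*, *vuksiwu*); -jet when the last vowel of the stem is a non-high vowel (*zerosma*, *nafibo*, *gire*).
Since the last vowel of *jika* is /a/ (a non-high vowel), it takes -jet, giving *jikajet*.
Since the last vowel of *figu* is /u/ (a high vowel), it takes -kil, giving *figukil*.

jikajet, figukil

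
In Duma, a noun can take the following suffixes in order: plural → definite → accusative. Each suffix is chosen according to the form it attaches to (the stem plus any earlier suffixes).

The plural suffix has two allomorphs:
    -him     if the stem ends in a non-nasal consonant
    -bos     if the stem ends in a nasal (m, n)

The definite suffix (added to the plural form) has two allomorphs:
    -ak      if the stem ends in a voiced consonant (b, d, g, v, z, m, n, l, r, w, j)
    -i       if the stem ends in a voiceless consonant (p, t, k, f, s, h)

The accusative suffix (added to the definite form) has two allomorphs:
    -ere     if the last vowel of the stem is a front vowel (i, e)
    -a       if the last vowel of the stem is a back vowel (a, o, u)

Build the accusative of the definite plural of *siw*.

siwhimaka

*siw* — final consonant /w/ (non-nasal) → -him → *siwhim*.
The plural form *siwhim*: final consonant = /m/, voiced → -ak → *siwhimak*.
Since the last vowel of the definite form *siwhimak* is /a/ (a back vowel), it takes -a, giving *siwhimaka*.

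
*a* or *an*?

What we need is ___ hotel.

The indefinite article is chosen by the initial *sound* of the following word, not its spelling.
*hotel* begins with the sound /h/ (h is pronounced) — a consonant sound.
So the article is *a*: What we need is a hotel.

a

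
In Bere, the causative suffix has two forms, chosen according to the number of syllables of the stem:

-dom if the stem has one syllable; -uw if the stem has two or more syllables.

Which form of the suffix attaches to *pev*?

-dom

With one syllable, *pev* takes -dom.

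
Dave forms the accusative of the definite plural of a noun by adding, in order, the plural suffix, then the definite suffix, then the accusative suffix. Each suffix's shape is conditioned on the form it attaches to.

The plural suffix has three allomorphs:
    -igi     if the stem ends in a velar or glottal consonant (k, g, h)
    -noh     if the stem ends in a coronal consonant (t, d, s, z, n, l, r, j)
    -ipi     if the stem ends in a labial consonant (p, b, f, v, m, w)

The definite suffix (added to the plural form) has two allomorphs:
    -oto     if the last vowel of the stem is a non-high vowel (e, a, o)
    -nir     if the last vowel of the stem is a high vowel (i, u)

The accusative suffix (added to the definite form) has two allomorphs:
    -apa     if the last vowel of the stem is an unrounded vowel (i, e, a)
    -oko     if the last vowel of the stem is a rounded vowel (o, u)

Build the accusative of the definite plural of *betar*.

*betar* — final consonant /r/ (coronal) → -noh → *betarnoh*.
The plural form *betarnoh*: last vowel = /o/, a non-high vowel → -oto → *betarnohoto*.
The definite form *betarnohoto* — last vowel /o/ (a rounded vowel) → -oko → *betarnohotooko*.

betarnohotooko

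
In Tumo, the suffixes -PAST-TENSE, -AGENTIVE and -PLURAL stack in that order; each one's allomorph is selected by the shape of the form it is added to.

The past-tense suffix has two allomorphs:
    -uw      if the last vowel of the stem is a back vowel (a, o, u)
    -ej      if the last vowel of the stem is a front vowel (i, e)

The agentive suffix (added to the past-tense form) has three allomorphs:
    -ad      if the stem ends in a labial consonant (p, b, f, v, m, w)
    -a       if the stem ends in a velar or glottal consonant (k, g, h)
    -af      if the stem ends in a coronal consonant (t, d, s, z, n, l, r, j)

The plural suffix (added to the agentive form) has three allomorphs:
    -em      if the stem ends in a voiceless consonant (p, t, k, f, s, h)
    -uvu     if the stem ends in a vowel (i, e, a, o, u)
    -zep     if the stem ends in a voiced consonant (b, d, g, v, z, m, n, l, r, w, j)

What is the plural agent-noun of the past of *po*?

pouwadzep

The last vowel of *po* is /o/, which is a back vowel, so the past-tense suffix is -uw, giving *pouw*.
The past-tense form *pouw* — final consonant /w/ (labial) → -ad → *pouwad*.
The agentive form *pouwad* — final sound /d/ (a voiced consonant) → -zep → *pouwadzep*.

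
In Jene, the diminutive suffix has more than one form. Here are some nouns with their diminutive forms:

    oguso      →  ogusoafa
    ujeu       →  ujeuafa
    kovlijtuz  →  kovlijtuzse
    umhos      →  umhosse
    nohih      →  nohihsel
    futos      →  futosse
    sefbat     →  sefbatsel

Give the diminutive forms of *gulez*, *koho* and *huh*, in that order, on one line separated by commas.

gulezse, kohoafa, huhsel

The suffix is conditioned by the final sound: -se when the stem ends in a sibilant (*kovlijtuz*, *umhos*, *futos*); -sel when the stem ends in a non-sibilant consonant (*nohih*, *sefbat*); -afa when the stem ends in a vowel (*oguso*, *ujeu*).
*gulez*: final sound = /z/, a sibilant → -se → *gulezse*.
*koho* — final sound /o/ (a vowel) → -afa → *kohoafa*.
Since the final sound of *huh* is /h/ (a non-sibilant consonant), it takes -sel, giving *huhsel*.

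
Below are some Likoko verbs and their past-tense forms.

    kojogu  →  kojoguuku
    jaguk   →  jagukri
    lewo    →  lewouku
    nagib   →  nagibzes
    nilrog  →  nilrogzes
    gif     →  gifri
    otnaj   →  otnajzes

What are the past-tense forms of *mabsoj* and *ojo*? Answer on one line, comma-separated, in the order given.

mabsojzes, ojouku

The suffix is conditioned by the final sound: -ri when the stem ends in a voiceless consonant (*jaguk*, *gif*); -zes when the stem ends in a voiced consonant (*nagib*, *nilrog*, *otnaj*); -uku when the stem ends in a vowel (*kojogu*, *lewo*).
*mabsoj* — final sound /j/ (a voiced consonant) → -zes → *mabsojzes*.
*ojo* — final sound /o/ (a vowel) → -uku → *ojouku*.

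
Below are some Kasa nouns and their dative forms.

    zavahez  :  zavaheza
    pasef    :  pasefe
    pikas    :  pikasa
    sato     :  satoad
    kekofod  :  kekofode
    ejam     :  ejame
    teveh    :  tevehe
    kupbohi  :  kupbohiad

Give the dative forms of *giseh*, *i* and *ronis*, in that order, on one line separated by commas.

gisehe, iad, ronisa

The suffix is conditioned by the final sound: -a when the stem ends in a sibilant (*zavahez*, *pikas*); -e when the stem ends in a non-sibilant consonant (*pasef*, *kekofod*, *ejam*, *teveh*); -ad when the stem ends in a vowel (*sato*, *kupbohi*).
Since the final sound of *giseh* is /h/ (a non-sibilant consonant), it takes -e, giving *gisehe*.
The final sound of *i* is /i/, which is a vowel, so the suffix is -ad, giving *iad*.
*ronis* — final sound /s/ (a sibilant) → -a → *ronisa*.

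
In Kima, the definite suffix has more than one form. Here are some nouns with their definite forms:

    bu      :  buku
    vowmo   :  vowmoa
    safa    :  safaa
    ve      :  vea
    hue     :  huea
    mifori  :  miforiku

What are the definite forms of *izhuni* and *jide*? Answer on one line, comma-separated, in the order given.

The alternation tracks the last vowel of the stem — -ku when the last vowel of the stem is a high vowel (*bu*, *mifori*); -a when the last vowel of the stem is a non-high vowel (*vowmo*, *safa*, *ve*, *hue*).
The last vowel of *izhuni* is /i/, which is a high vowel, so the suffix is -ku, giving *izhuniku*.
Since the last vowel of *jide* is /e/ (a non-high vowel), it takes -a, giving *jidea*.

izhuniku, jidea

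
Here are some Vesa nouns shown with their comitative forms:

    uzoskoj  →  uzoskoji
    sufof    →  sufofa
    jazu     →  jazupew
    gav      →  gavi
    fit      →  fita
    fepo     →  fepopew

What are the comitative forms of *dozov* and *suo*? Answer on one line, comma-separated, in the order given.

Looking at the final sound of each stem: -a when the stem ends in a voiceless consonant (*sufof*, *fit*); -i when the stem ends in a voiced consonant (*uzoskoj*, *gav*); -pew when the stem ends in a vowel (*jazu*, *fepo*).
*dozov* — final sound /v/ (a voiced consonant) → -i → *dozovi*.
The final sound of *suo* is /o/, which is a vowel, so the suffix is -pew, giving *suopew*.

dozovi, suopew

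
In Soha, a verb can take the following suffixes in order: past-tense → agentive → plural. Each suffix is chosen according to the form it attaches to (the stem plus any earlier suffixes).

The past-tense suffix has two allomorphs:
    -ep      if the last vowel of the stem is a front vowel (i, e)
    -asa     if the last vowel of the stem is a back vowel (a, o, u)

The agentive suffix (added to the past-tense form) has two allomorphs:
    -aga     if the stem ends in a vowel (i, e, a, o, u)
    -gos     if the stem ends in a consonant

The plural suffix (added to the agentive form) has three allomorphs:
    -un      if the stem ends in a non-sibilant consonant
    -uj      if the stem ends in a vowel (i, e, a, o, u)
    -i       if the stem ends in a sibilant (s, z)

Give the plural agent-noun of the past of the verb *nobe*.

*nobe* — last vowel /e/ (a front vowel) → -ep → *nobeep*.
The past-tense form *nobeep*: final sound = /p/, a consonant → -gos → *nobeepgos*.
The agentive form *nobeepgos*: final sound = /s/, a sibilant → -i → *nobeepgosi*.

nobeepgosi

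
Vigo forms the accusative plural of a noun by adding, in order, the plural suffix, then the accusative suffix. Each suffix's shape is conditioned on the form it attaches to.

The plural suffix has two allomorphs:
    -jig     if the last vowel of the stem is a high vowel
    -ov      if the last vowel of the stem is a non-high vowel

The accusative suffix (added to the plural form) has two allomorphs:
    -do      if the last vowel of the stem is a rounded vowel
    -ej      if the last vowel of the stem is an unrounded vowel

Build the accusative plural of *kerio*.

*kerio*: last vowel = /o/, a non-high vowel → -ov → *kerioov*.
The last vowel of the plural form *kerioov* is /o/, which is a rounded vowel, so the accusative suffix is -do, giving *kerioovdo*.

kerioovdo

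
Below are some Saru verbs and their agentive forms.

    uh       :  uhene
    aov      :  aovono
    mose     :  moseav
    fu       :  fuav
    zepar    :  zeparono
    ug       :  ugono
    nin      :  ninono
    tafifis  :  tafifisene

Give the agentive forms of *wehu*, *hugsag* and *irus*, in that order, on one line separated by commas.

The pattern is voicing of the final sound: -ene when the stem ends in a voiceless consonant (*uh*, *tafifis*); -ono when the stem ends in a voiced consonant (*aov*, *zepar*, *ug*, *nin*); -av when the stem ends in a vowel (*mose*, *fu*).
*wehu*: final sound = /u/, a vowel → -av → *wehuav*.
Since the final sound of *hugsag* is /g/ (a voiced consonant), it takes -ono, giving *hugsagono*.
*irus*: final sound = /s/, a voiceless consonant → -ene → *irusene*.

wehuav, hugsagono, irusene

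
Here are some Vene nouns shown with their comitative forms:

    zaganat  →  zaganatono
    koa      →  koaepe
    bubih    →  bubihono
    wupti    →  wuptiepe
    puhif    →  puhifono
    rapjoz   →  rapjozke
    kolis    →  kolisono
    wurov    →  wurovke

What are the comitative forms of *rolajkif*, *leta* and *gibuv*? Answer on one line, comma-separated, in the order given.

rolajkifono, letaepe, gibuvke

Looking at the final sound of each stem: -ono when the stem ends in a voiceless consonant (*zaganat*, *bubih*, *puhif*, *kolis*); -ke when the stem ends in a voiced consonant (*rapjoz*, *wurov*); -epe when the stem ends in a vowel (*koa*, *wupti*).
The final sound of *rolajkif* is /f/, which is a voiceless consonant, so the suffix is -ono, giving *rolajkifono*.
The final sound of *leta* is /a/, which is a vowel, so the suffix is -epe, giving *letaepe*.
Since the final sound of *gibuv* is /v/ (a voiced consonant), it takes -ke, giving *gibuvke*.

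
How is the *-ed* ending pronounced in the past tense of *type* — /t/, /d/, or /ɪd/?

/t/

The stem *type* ends in a voiceless consonant other than /t/.
The -ed suffix is realized as /ɪd/ after /t, d/; as /t/ after other voiceless consonants; and as /d/ after other voiced sounds.
So -ed on *type* is pronounced /t/.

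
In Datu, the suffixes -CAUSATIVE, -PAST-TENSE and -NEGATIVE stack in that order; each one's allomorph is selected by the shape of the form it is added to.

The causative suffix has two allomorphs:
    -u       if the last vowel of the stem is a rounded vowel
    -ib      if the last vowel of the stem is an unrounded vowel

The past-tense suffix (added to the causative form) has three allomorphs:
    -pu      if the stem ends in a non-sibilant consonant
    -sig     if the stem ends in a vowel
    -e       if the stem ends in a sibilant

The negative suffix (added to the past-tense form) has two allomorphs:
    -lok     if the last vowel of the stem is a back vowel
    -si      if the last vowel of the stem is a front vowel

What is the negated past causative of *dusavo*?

dusavousigsi

*dusavo*: last vowel = /o/, a rounded vowel → -u → *dusavou*.
The causative form *dusavou* — final sound /u/ (a vowel) → -sig → *dusavousig*.
Since the last vowel of the past-tense form *dusavousig* is /i/ (a front vowel), it takes -si, giving *dusavousigsi*.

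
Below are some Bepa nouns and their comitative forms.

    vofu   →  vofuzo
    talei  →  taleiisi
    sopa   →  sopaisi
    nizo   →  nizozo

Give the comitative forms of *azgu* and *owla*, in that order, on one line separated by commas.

azguzo, owlaisi

Looking at the last vowel of each stem: -zo when the last vowel of the stem is a rounded vowel (*vofu*, *nizo*); -isi when the last vowel of the stem is an unrounded vowel (*talei*, *sopa*).
*azgu*: last vowel = /u/, a rounded vowel → -zo → *azguzo*.
The last vowel of *owla* is /a/, which is an unrounded vowel, so the suffix is -isi, giving *owlaisi*.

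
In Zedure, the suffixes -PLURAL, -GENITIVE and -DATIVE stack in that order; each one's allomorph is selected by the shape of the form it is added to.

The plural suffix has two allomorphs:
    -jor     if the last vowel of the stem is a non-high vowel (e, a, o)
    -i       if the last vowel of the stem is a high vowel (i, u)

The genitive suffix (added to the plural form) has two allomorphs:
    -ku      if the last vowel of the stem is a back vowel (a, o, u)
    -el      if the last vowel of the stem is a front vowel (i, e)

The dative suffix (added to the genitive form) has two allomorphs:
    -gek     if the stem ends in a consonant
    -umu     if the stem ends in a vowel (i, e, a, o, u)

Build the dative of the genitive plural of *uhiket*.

uhiketjorkuumu

The last vowel of *uhiket* is /e/, which is a non-high vowel, so the plural suffix is -jor, giving *uhiketjor*.
The last vowel of the plural form *uhiketjor* is /o/, which is a back vowel, so the genitive suffix is -ku, giving *uhiketjorku*.
The genitive form *uhiketjorku* — final sound /u/ (a vowel) → -umu → *uhiketjorkuumu*.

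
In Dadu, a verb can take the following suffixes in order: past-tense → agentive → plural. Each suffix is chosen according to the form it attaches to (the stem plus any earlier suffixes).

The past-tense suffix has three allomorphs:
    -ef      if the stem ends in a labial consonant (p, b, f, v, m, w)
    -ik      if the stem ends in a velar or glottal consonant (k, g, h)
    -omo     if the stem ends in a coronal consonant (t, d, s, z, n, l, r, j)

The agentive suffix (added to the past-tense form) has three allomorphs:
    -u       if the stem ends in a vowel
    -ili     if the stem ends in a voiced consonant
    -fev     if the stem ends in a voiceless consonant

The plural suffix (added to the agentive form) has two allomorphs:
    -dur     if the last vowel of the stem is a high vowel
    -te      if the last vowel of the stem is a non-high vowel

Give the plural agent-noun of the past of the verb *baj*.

bajomoudur

Since the final consonant of *baj* is /j/ (coronal), it takes -omo, giving *bajomo*.
The past-tense form *bajomo* — final sound /o/ (a vowel) → -u → *bajomou*.
The last vowel of the agentive form *bajomou* is /u/, which is a high vowel, so the plural suffix is -dur, giving *bajomoudur*.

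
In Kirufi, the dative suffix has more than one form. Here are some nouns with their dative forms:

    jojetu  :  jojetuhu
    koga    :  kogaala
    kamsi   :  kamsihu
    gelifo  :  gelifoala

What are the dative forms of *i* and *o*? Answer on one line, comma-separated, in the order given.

ihu, oala

The alternation tracks the last vowel of the stem — -hu when the last vowel of the stem is a high vowel (*jojetu*, *kamsi*); -ala when the last vowel of the stem is a non-high vowel (*koga*, *gelifo*).
*i*: last vowel = /i/, a high vowel → -hu → *ihu*.
*o*: last vowel = /o/, a non-high vowel → -ala → *oala*.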